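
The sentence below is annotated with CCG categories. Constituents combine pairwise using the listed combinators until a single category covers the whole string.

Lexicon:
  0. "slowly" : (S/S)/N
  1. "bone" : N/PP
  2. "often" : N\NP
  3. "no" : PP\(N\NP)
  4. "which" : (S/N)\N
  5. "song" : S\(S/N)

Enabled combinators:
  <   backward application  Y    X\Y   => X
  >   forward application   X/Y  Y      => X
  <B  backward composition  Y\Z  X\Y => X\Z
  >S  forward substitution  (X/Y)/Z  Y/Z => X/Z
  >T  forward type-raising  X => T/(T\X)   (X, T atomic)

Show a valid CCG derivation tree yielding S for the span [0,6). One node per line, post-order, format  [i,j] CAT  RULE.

[0,6] S   <
  [0,5] S/N   >S
    [0,1] "slowly" : (S/S)/N
    [1,5] S/N   <
      [1,4] N   >
        [1,2] "bone" : N/PP
        [2,4] PP   <
          [2,3] "often" : N\NP
          [3,4] "no" : PP\(N\NP)
      [4,5] "which" : (S/N)\N
  [5,6] "song" : S\(S/N)

[0,1] (S/S)/N  lex  "slowly"
[1,2] N/PP  lex  "bone"
[2,3] N\NP  lex  "often"
[3,4] PP\(N\NP)  lex  "no"
[2,4] PP  <  k=3
[1,4] N  >  k=2
[4,5] (S/N)\N  lex  "which"
[1,5] S/N  <  k=4
[0,5] S/N  >S  k=1
[5,6] S\(S/N)  lex  "song"
[0,6] S  <  k=5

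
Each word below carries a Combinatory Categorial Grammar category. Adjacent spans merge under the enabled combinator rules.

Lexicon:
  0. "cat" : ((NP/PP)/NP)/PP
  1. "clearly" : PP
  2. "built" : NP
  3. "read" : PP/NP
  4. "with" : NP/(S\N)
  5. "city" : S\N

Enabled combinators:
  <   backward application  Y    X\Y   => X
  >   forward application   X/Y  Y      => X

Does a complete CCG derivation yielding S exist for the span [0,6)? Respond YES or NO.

NO

((NP/PP)/NP)/PP PP NP PP/NP NP/(S\N) S\N
CKY chart[0,6] = {NP}; S ∉ chart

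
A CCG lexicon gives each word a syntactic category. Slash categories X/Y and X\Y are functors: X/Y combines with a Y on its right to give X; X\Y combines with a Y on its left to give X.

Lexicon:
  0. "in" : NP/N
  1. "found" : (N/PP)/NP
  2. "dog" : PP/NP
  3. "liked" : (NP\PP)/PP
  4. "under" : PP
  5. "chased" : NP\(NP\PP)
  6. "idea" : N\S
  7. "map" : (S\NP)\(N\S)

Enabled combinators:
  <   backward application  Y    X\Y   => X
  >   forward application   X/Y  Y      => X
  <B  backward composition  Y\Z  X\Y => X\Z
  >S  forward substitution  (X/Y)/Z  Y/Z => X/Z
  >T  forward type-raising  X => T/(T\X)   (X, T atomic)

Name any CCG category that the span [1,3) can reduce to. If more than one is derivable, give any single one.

[0,8] S   <
  [0,6] NP   >
    [0,1] "in" : NP/N
    [1,6] N   >
      [1,3] N/NP   >S
        [1,2] "found" : (N/PP)/NP
        [2,3] "dog" : PP/NP
      [3,6] NP   <
        [3,5] NP\PP   >
          [3,4] "liked" : (NP\PP)/PP
          [4,5] "under" : PP
        [5,6] "chased" : NP\(NP\PP)
  [6,8] S\NP   <
    [6,7] "idea" : N\S
    [7,8] "map" : (S\NP)\(N\S)

N/NP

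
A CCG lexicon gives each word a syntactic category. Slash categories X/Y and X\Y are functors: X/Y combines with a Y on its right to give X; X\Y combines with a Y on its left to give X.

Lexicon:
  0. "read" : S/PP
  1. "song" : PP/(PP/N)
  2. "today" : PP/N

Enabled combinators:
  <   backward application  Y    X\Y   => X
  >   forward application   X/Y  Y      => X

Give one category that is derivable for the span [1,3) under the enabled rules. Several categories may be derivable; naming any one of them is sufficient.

PP

[0,3] S   >
  [0,1] "read" : S/PP
  [1,3] PP   >
    [1,2] "song" : PP/(PP/N)
    [2,3] "today" : PP/N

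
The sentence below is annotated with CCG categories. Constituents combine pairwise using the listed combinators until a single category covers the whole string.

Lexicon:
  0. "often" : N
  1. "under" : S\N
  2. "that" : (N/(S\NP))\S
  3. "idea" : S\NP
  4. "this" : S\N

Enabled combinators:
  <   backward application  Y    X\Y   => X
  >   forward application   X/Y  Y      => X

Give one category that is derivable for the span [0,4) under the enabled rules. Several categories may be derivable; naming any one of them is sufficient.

N

[0,5] S   <
  [0,4] N   >
    [0,3] N/(S\NP)   <
      [0,2] S   <
        [0,1] "often" : N
        [1,2] "under" : S\N
      [2,3] "that" : (N/(S\NP))\S
    [3,4] "idea" : S\NP
  [4,5] "this" : S\N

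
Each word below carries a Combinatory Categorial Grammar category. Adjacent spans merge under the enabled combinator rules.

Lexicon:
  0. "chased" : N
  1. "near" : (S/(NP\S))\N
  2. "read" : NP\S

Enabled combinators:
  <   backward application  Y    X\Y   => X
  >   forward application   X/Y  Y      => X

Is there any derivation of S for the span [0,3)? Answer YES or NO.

YES

[0,3] S   >
  [0,2] S/(NP\S)   <
    [0,1] "chased" : N
    [1,2] "near" : (S/(NP\S))\N
  [2,3] "read" : NP\S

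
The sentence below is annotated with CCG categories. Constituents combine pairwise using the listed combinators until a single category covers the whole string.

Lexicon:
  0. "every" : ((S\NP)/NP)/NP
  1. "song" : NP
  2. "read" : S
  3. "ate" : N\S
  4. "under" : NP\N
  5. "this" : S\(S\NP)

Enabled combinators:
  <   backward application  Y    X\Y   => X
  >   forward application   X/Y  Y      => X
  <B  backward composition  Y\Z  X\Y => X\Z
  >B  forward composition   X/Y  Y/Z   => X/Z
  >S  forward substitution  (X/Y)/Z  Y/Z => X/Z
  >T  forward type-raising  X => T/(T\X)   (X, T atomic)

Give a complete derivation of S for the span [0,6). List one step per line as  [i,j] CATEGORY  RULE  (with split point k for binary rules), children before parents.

[0,6] S   <
  [0,5] S\NP   >
    [0,2] (S\NP)/NP   >
      [0,1] "every" : ((S\NP)/NP)/NP
      [1,2] "song" : NP
    [2,5] NP   <
      [2,4] N   >
        [2,3] N/(N\S)   >T
          [2,3] "read" : S
        [3,4] "ate" : N\S
      [4,5] "under" : NP\N
  [5,6] "this" : S\(S\NP)

[0,1] ((S\NP)/NP)/NP  lex  "every"
[1,2] NP  lex  "song"
[0,2] (S\NP)/NP  >  k=1
[2,3] S  lex  "read"
[2,3] N/(N\S)  >T
[3,4] N\S  lex  "ate"
[2,4] N  >  k=3
[4,5] NP\N  lex  "under"
[2,5] NP  <  k=4
[0,5] S\NP  >  k=2
[5,6] S\(S\NP)  lex  "this"
[0,6] S  <  k=5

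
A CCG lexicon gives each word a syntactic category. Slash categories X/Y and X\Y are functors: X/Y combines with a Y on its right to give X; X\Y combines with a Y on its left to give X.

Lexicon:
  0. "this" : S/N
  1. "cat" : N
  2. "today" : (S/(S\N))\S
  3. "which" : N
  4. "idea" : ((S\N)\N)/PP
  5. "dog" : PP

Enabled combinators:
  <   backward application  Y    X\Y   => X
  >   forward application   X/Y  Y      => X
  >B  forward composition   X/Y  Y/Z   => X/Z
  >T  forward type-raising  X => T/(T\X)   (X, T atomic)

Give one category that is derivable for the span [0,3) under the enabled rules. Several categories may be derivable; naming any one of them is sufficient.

S/(S\N)

[0,6] S   >
  [0,3] S/(S\N)   <
    [0,2] S   >
      [0,1] "this" : S/N
      [1,2] "cat" : N
    [2,3] "today" : (S/(S\N))\S
  [3,6] S\N   <
    [3,4] "which" : N
    [4,6] (S\N)\N   >
      [4,5] "idea" : ((S\N)\N)/PP
      [5,6] "dog" : PP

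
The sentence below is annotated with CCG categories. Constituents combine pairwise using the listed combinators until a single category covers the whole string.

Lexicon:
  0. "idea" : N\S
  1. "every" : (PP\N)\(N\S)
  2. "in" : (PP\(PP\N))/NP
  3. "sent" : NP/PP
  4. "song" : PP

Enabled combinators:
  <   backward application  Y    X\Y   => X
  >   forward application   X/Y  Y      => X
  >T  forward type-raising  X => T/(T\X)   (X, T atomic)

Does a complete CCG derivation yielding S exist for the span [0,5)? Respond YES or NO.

N\S (PP\N)\(N\S) (PP\(PP\N))/NP NP/PP PP
CKY chart[0,5] = {N/(N\PP), NP/(NP\PP), PP, PP/(PP\PP), S/(S\PP)}; S ∉ chart

NO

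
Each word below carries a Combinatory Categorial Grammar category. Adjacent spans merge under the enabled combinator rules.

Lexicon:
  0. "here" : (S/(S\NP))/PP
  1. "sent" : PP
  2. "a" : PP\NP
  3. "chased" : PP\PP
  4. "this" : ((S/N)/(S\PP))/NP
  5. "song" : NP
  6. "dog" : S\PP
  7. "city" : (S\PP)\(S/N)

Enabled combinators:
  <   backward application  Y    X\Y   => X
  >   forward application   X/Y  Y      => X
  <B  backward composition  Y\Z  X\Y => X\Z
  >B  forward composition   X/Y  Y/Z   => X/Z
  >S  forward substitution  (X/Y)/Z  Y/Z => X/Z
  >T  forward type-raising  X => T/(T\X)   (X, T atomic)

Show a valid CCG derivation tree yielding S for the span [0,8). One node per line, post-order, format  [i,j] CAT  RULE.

[0,8] S   >
  [0,2] S/(S\NP)   >
    [0,1] "here" : (S/(S\NP))/PP
    [1,2] "sent" : PP
  [2,8] S\NP   <B
    [2,4] PP\NP   <B
      [2,3] "a" : PP\NP
      [3,4] "chased" : PP\PP
    [4,8] S\PP   <
      [4,7] S/N   >
        [4,6] (S/N)/(S\PP)   >
          [4,5] "this" : ((S/N)/(S\PP))/NP
          [5,6] "song" : NP
        [6,7] "dog" : S\PP
      [7,8] "city" : (S\PP)\(S/N)

[0,1] (S/(S\NP))/PP  lex  "here"
[1,2] PP  lex  "sent"
[0,2] S/(S\NP)  >  k=1
[2,3] PP\NP  lex  "a"
[3,4] PP\PP  lex  "chased"
[2,4] PP\NP  <B  k=3
[4,5] ((S/N)/(S\PP))/NP  lex  "this"
[5,6] NP  lex  "song"
[4,6] (S/N)/(S\PP)  >  k=5
[6,7] S\PP  lex  "dog"
[4,7] S/N  >  k=6
[7,8] (S\PP)\(S/N)  lex  "city"
[4,8] S\PP  <  k=7
[2,8] S\NP  <B  k=4
[0,8] S  >  k=2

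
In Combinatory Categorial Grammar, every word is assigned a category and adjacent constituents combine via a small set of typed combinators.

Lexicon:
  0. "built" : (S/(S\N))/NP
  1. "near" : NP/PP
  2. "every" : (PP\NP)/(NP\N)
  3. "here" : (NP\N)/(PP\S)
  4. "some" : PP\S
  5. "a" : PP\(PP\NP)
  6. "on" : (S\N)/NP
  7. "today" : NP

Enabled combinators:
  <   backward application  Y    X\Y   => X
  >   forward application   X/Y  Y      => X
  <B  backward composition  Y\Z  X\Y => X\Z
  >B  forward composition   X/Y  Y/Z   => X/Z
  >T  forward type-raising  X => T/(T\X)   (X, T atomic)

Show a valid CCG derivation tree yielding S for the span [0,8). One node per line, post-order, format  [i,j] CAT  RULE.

[0,8] S   >
  [0,6] S/(S\N)   >
    [0,1] "built" : (S/(S\N))/NP
    [1,6] NP   >
      [1,2] "near" : NP/PP
      [2,6] PP   <
        [2,5] PP\NP   >
          [2,3] "every" : (PP\NP)/(NP\N)
          [3,5] NP\N   >
            [3,4] "here" : (NP\N)/(PP\S)
            [4,5] "some" : PP\S
        [5,6] "a" : PP\(PP\NP)
  [6,8] S\N   >
    [6,7] "on" : (S\N)/NP
    [7,8] "today" : NP

[0,1] (S/(S\N))/NP  lex  "built"
[1,2] NP/PP  lex  "near"
[2,3] (PP\NP)/(NP\N)  lex  "every"
[3,4] (NP\N)/(PP\S)  lex  "here"
[4,5] PP\S  lex  "some"
[3,5] NP\N  >  k=4
[2,5] PP\NP  >  k=3
[5,6] PP\(PP\NP)  lex  "a"
[2,6] PP  <  k=5
[1,6] NP  >  k=2
[0,6] S/(S\N)  >  k=1
[6,7] (S\N)/NP  lex  "on"
[7,8] NP  lex  "today"
[6,8] S\N  >  k=7
[0,8] S  >  k=6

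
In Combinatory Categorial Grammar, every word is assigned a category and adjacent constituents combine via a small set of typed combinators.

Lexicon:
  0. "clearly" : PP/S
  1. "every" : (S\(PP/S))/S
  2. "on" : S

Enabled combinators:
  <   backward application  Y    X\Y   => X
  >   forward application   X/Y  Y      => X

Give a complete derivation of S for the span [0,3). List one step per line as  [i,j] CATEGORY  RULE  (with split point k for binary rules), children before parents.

[0,3] S   <
  [0,1] "clearly" : PP/S
  [1,3] S\(PP/S)   >
    [1,2] "every" : (S\(PP/S))/S
    [2,3] "on" : S

[0,1] PP/S  lex  "clearly"
[1,2] (S\(PP/S))/S  lex  "every"
[2,3] S  lex  "on"
[1,3] S\(PP/S)  >  k=2
[0,3] S  <  k=1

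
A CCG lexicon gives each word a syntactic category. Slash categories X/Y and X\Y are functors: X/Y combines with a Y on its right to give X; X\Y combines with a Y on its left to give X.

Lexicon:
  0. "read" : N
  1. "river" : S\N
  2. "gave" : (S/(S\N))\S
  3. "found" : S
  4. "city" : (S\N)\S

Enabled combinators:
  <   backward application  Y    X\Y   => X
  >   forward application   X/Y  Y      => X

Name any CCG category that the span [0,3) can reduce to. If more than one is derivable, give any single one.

[0,5] S   >
  [0,3] S/(S\N)   <
    [0,2] S   <
      [0,1] "read" : N
      [1,2] "river" : S\N
    [2,3] "gave" : (S/(S\N))\S
  [3,5] S\N   <
    [3,4] "found" : S
    [4,5] "city" : (S\N)\S

S/(S\N)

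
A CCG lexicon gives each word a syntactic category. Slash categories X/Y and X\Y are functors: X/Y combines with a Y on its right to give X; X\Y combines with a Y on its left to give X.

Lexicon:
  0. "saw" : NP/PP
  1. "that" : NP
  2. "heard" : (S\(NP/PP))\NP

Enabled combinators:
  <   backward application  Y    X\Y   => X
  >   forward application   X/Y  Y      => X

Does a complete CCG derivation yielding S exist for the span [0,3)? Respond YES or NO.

YES

[0,3] S   <
  [0,1] "saw" : NP/PP
  [1,3] S\(NP/PP)   <
    [1,2] "that" : NP
    [2,3] "heard" : (S\(NP/PP))\NP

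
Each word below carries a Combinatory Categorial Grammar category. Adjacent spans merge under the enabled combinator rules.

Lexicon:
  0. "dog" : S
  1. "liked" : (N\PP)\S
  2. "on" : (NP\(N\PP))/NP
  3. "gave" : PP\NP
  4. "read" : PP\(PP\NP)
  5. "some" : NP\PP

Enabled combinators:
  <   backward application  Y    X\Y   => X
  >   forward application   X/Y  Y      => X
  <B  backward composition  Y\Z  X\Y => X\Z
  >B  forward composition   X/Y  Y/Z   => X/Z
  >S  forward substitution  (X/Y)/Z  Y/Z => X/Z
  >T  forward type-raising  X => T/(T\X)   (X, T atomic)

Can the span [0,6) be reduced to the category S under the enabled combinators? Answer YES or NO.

S (N\PP)\S (NP\(N\PP))/NP PP\NP PP\(PP\NP) NP\PP
CKY chart[0,6] = {N/(N\NP), NP, NP/(NP\NP), PP/(PP\NP), S/(S\NP)}; S ∉ chart

NO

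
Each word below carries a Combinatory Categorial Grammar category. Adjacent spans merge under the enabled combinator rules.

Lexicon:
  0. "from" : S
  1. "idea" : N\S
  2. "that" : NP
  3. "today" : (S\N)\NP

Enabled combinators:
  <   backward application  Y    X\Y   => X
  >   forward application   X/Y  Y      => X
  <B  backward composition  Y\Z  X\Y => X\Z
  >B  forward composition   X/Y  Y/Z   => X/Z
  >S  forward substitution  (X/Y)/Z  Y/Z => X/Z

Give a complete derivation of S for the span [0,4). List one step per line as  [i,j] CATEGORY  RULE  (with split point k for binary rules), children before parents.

[0,1] S  lex  "from"
[1,2] N\S  lex  "idea"
[0,2] N  <  k=1
[2,3] NP  lex  "that"
[3,4] (S\N)\NP  lex  "today"
[2,4] S\N  <  k=3
[0,4] S  <  k=2

[0,4] S   <
  [0,2] N   <
    [0,1] "from" : S
    [1,2] "idea" : N\S
  [2,4] S\N   <
    [2,3] "that" : NP
    [3,4] "today" : (S\N)\NP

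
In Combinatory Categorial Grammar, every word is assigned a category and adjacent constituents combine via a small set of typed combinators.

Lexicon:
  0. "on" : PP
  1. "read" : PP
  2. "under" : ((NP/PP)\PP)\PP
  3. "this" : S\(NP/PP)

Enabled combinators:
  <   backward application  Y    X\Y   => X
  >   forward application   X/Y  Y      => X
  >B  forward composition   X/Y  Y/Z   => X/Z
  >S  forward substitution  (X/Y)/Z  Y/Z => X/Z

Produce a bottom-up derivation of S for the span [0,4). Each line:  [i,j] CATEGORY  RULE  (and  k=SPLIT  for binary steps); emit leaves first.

[0,1] PP  lex  "on"
[1,2] PP  lex  "read"
[2,3] ((NP/PP)\PP)\PP  lex  "under"
[1,3] (NP/PP)\PP  <  k=2
[0,3] NP/PP  <  k=1
[3,4] S\(NP/PP)  lex  "this"
[0,4] S  <  k=3

[0,4] S   <
  [0,3] NP/PP   <
    [0,1] "on" : PP
    [1,3] (NP/PP)\PP   <
      [1,2] "read" : PP
      [2,3] "under" : ((NP/PP)\PP)\PP
  [3,4] "this" : S\(NP/PP)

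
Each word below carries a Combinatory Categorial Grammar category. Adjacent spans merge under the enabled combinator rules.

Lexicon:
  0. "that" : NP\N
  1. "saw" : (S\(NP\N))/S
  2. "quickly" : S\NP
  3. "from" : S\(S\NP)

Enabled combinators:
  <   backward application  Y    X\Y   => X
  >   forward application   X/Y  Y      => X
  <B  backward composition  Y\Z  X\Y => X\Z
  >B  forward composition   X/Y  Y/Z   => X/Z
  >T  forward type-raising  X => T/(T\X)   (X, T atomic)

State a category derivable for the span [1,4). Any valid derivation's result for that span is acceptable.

[0,4] S   <
  [0,1] "that" : NP\N
  [1,4] S\(NP\N)   >
    [1,2] "saw" : (S\(NP\N))/S
    [2,4] S   <
      [2,3] "quickly" : S\NP
      [3,4] "from" : S\(S\NP)

S\(NP\N)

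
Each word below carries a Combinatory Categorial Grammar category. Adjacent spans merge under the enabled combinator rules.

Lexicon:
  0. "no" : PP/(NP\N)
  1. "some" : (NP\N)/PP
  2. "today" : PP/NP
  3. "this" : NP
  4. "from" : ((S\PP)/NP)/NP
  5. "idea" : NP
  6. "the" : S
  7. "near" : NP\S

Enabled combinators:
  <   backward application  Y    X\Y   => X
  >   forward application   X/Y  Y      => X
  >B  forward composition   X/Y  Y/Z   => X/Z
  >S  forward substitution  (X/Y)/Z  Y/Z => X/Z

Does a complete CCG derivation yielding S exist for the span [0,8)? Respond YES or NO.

[0,8] S   <
  [0,4] PP   >
    [0,1] "no" : PP/(NP\N)
    [1,4] NP\N   >
      [1,2] "some" : (NP\N)/PP
      [2,4] PP   >
        [2,3] "today" : PP/NP
        [3,4] "this" : NP
  [4,8] S\PP   >
    [4,6] (S\PP)/NP   >
      [4,5] "from" : ((S\PP)/NP)/NP
      [5,6] "idea" : NP
    [6,8] NP   <
      [6,7] "the" : S
      [7,8] "near" : NP\S

YES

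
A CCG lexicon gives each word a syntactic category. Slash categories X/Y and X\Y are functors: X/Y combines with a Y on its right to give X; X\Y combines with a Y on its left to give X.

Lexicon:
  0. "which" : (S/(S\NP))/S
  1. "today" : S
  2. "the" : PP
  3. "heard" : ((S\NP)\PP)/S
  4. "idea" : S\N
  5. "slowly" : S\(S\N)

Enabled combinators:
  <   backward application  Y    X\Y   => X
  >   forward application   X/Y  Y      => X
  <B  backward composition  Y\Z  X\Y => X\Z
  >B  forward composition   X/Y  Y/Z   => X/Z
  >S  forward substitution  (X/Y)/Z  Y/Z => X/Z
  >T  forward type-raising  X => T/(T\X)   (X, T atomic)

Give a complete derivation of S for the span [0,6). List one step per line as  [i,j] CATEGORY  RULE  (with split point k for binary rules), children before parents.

[0,1] (S/(S\NP))/S  lex  "which"
[1,2] S  lex  "today"
[0,2] S/(S\NP)  >  k=1
[2,3] PP  lex  "the"
[3,4] ((S\NP)\PP)/S  lex  "heard"
[4,5] S\N  lex  "idea"
[5,6] S\(S\N)  lex  "slowly"
[4,6] S  <  k=5
[3,6] (S\NP)\PP  >  k=4
[2,6] S\NP  <  k=3
[0,6] S  >  k=2

[0,6] S   >
  [0,2] S/(S\NP)   >
    [0,1] "which" : (S/(S\NP))/S
    [1,2] "today" : S
  [2,6] S\NP   <
    [2,3] "the" : PP
    [3,6] (S\NP)\PP   >
      [3,4] "heard" : ((S\NP)\PP)/S
      [4,6] S   <
        [4,5] "idea" : S\N
        [5,6] "slowly" : S\(S\N)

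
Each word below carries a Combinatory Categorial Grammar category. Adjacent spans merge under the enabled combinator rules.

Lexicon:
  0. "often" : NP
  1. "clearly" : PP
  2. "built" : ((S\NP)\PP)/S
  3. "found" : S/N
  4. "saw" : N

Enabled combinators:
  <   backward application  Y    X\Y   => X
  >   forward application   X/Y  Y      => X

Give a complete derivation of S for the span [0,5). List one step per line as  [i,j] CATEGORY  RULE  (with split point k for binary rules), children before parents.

[0,1] NP  lex  "often"
[1,2] PP  lex  "clearly"
[2,3] ((S\NP)\PP)/S  lex  "built"
[3,4] S/N  lex  "found"
[4,5] N  lex  "saw"
[3,5] S  >  k=4
[2,5] (S\NP)\PP  >  k=3
[1,5] S\NP  <  k=2
[0,5] S  <  k=1

[0,5] S   <
  [0,1] "often" : NP
  [1,5] S\NP   <
    [1,2] "clearly" : PP
    [2,5] (S\NP)\PP   >
      [2,3] "built" : ((S\NP)\PP)/S
      [3,5] S   >
        [3,4] "found" : S/N
        [4,5] "saw" : N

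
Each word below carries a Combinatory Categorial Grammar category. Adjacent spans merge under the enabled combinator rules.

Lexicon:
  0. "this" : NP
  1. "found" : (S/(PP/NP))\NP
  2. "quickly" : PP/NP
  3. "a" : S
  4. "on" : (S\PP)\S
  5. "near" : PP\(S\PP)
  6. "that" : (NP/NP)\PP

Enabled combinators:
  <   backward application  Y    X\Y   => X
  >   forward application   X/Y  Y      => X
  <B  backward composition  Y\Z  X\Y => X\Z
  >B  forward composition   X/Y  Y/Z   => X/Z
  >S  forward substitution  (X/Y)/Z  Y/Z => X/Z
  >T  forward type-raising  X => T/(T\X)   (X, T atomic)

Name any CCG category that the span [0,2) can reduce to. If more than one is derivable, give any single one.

S/(PP/NP)

[0,7] S   >
  [0,2] S/(PP/NP)   <
    [0,1] "this" : NP
    [1,2] "found" : (S/(PP/NP))\NP
  [2,7] PP/NP   >B
    [2,3] "quickly" : PP/NP
    [3,7] NP/NP   <
      [3,6] PP   <
        [3,5] S\PP   <
          [3,4] "a" : S
          [4,5] "on" : (S\PP)\S
        [5,6] "near" : PP\(S\PP)
      [6,7] "that" : (NP/NP)\PP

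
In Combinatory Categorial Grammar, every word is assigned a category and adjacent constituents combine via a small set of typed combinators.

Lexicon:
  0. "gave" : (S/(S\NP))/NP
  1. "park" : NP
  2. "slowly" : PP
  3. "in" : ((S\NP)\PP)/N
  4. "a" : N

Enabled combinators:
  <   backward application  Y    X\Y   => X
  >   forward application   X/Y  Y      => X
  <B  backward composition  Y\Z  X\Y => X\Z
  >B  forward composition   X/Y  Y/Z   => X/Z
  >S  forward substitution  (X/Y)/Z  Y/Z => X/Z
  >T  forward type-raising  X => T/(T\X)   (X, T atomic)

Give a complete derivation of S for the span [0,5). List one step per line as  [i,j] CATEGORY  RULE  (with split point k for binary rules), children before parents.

[0,5] S   >
  [0,2] S/(S\NP)   >
    [0,1] "gave" : (S/(S\NP))/NP
    [1,2] "park" : NP
  [2,5] S\NP   <
    [2,3] "slowly" : PP
    [3,5] (S\NP)\PP   >
      [3,4] "in" : ((S\NP)\PP)/N
      [4,5] "a" : N

[0,1] (S/(S\NP))/NP  lex  "gave"
[1,2] NP  lex  "park"
[0,2] S/(S\NP)  >  k=1
[2,3] PP  lex  "slowly"
[3,4] ((S\NP)\PP)/N  lex  "in"
[4,5] N  lex  "a"
[3,5] (S\NP)\PP  >  k=4
[2,5] S\NP  <  k=3
[0,5] S  >  k=2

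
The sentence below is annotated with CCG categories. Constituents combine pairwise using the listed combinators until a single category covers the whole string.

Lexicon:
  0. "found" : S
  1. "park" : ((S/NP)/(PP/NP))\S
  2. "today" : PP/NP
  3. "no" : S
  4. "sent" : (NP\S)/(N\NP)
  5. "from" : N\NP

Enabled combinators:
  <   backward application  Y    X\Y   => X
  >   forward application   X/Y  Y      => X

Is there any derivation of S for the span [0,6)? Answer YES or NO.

[0,6] S   >
  [0,3] S/NP   >
    [0,2] (S/NP)/(PP/NP)   <
      [0,1] "found" : S
      [1,2] "park" : ((S/NP)/(PP/NP))\S
    [2,3] "today" : PP/NP
  [3,6] NP   <
    [3,4] "no" : S
    [4,6] NP\S   >
      [4,5] "sent" : (NP\S)/(N\NP)
      [5,6] "from" : N\NP

YES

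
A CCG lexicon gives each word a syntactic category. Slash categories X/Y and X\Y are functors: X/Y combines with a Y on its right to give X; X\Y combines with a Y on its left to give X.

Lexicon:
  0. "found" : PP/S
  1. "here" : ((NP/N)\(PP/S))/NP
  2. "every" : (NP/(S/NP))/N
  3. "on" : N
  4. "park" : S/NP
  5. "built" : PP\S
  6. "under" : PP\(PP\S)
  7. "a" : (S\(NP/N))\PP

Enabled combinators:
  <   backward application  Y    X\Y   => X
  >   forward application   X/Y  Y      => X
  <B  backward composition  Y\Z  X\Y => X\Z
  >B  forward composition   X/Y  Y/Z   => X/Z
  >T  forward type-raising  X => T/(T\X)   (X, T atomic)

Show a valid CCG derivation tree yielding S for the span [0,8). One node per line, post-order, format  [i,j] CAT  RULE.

[0,8] S   <
  [0,5] NP/N   <
    [0,1] "found" : PP/S
    [1,5] (NP/N)\(PP/S)   >
      [1,2] "here" : ((NP/N)\(PP/S))/NP
      [2,5] NP   >
        [2,4] NP/(S/NP)   >
          [2,3] "every" : (NP/(S/NP))/N
          [3,4] "on" : N
        [4,5] "park" : S/NP
  [5,8] S\(NP/N)   <
    [5,7] PP   <
      [5,6] "built" : PP\S
      [6,7] "under" : PP\(PP\S)
    [7,8] "a" : (S\(NP/N))\PP

[0,1] PP/S  lex  "found"
[1,2] ((NP/N)\(PP/S))/NP  lex  "here"
[2,3] (NP/(S/NP))/N  lex  "every"
[3,4] N  lex  "on"
[2,4] NP/(S/NP)  >  k=3
[4,5] S/NP  lex  "park"
[2,5] NP  >  k=4
[1,5] (NP/N)\(PP/S)  >  k=2
[0,5] NP/N  <  k=1
[5,6] PP\S  lex  "built"
[6,7] PP\(PP\S)  lex  "under"
[5,7] PP  <  k=6
[7,8] (S\(NP/N))\PP  lex  "a"
[5,8] S\(NP/N)  <  k=7
[0,8] S  <  k=5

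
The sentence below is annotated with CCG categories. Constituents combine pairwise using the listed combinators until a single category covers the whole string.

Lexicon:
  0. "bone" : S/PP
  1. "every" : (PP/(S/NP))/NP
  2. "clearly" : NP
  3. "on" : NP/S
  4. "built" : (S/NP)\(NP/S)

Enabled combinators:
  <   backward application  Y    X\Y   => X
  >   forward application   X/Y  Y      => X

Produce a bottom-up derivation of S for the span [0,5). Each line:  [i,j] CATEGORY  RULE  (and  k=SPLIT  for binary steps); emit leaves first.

[0,1] S/PP  lex  "bone"
[1,2] (PP/(S/NP))/NP  lex  "every"
[2,3] NP  lex  "clearly"
[1,3] PP/(S/NP)  >  k=2
[3,4] NP/S  lex  "on"
[4,5] (S/NP)\(NP/S)  lex  "built"
[3,5] S/NP  <  k=4
[1,5] PP  >  k=3
[0,5] S  >  k=1

[0,5] S   >
  [0,1] "bone" : S/PP
  [1,5] PP   >
    [1,3] PP/(S/NP)   >
      [1,2] "every" : (PP/(S/NP))/NP
      [2,3] "clearly" : NP
    [3,5] S/NP   <
      [3,4] "on" : NP/S
      [4,5] "built" : (S/NP)\(NP/S)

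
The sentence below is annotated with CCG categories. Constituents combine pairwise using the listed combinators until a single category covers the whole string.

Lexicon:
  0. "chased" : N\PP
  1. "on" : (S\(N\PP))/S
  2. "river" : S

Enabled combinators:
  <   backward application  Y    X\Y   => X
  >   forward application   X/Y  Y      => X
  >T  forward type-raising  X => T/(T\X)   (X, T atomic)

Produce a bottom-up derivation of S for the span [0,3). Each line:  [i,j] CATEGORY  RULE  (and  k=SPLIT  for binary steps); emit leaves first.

[0,1] N\PP  lex  "chased"
[1,2] (S\(N\PP))/S  lex  "on"
[2,3] S  lex  "river"
[1,3] S\(N\PP)  >  k=2
[0,3] S  <  k=1

[0,3] S   <
  [0,1] "chased" : N\PP
  [1,3] S\(N\PP)   >
    [1,2] "on" : (S\(N\PP))/S
    [2,3] "river" : S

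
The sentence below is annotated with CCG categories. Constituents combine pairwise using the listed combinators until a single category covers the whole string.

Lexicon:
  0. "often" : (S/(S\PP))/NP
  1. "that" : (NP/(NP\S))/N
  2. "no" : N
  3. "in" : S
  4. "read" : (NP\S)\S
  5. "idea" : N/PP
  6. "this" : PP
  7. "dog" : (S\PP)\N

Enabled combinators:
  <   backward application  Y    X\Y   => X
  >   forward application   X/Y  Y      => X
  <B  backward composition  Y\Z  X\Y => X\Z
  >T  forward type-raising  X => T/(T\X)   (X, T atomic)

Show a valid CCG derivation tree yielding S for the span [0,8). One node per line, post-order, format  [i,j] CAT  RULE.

[0,8] S   >
  [0,5] S/(S\PP)   >
    [0,1] "often" : (S/(S\PP))/NP
    [1,5] NP   >
      [1,3] NP/(NP\S)   >
        [1,2] "that" : (NP/(NP\S))/N
        [2,3] "no" : N
      [3,5] NP\S   <
        [3,4] "in" : S
        [4,5] "read" : (NP\S)\S
  [5,8] S\PP   <
    [5,7] N   >
      [5,6] "idea" : N/PP
      [6,7] "this" : PP
    [7,8] "dog" : (S\PP)\N

[0,1] (S/(S\PP))/NP  lex  "often"
[1,2] (NP/(NP\S))/N  lex  "that"
[2,3] N  lex  "no"
[1,3] NP/(NP\S)  >  k=2
[3,4] S  lex  "in"
[4,5] (NP\S)\S  lex  "read"
[3,5] NP\S  <  k=4
[1,5] NP  >  k=3
[0,5] S/(S\PP)  >  k=1
[5,6] N/PP  lex  "idea"
[6,7] PP  lex  "this"
[5,7] N  >  k=6
[7,8] (S\PP)\N  lex  "dog"
[5,8] S\PP  <  k=7
[0,8] S  >  k=5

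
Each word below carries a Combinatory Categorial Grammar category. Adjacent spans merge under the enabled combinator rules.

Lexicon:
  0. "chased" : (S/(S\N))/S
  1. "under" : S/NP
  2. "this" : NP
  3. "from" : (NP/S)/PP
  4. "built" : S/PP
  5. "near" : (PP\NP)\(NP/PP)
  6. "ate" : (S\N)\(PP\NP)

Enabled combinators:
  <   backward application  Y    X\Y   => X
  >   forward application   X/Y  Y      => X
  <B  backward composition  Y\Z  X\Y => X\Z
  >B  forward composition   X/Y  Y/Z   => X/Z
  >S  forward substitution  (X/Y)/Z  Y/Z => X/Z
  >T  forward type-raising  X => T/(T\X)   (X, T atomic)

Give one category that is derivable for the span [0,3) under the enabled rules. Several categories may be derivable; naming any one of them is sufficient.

S/(S\N)

[0,7] S   >
  [0,3] S/(S\N)   >
    [0,1] "chased" : (S/(S\N))/S
    [1,3] S   >
      [1,2] "under" : S/NP
      [2,3] "this" : NP
  [3,7] S\N   <
    [3,6] PP\NP   <
      [3,5] NP/PP   >S
        [3,4] "from" : (NP/S)/PP
        [4,5] "built" : S/PP
      [5,6] "near" : (PP\NP)\(NP/PP)
    [6,7] "ate" : (S\N)\(PP\NP)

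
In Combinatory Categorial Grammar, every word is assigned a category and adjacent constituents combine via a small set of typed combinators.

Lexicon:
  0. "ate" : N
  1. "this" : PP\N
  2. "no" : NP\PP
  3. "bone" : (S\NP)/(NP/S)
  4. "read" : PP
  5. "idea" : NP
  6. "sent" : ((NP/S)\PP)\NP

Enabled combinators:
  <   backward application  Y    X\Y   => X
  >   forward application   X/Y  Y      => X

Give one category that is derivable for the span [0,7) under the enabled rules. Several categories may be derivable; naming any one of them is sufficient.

S

[0,7] S   <
  [0,3] NP   <
    [0,2] PP   <
      [0,1] "ate" : N
      [1,2] "this" : PP\N
    [2,3] "no" : NP\PP
  [3,7] S\NP   >
    [3,4] "bone" : (S\NP)/(NP/S)
    [4,7] NP/S   <
      [4,5] "read" : PP
      [5,7] (NP/S)\PP   <
        [5,6] "idea" : NP
        [6,7] "sent" : ((NP/S)\PP)\NP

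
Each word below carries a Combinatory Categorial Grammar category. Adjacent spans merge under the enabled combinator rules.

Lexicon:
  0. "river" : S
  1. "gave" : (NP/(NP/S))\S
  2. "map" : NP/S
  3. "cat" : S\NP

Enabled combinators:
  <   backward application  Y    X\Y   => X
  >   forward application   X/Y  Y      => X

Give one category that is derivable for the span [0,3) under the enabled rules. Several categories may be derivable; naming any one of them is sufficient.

NP

[0,4] S   <
  [0,3] NP   >
    [0,2] NP/(NP/S)   <
      [0,1] "river" : S
      [1,2] "gave" : (NP/(NP/S))\S
    [2,3] "map" : NP/S
  [3,4] "cat" : S\NP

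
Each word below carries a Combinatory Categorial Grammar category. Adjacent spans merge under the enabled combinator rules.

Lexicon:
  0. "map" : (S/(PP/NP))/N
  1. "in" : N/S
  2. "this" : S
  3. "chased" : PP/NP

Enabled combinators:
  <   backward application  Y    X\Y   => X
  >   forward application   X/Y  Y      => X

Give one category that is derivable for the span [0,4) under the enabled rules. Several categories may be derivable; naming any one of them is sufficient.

[0,4] S   >
  [0,3] S/(PP/NP)   >
    [0,1] "map" : (S/(PP/NP))/N
    [1,3] N   >
      [1,2] "in" : N/S
      [2,3] "this" : S
  [3,4] "chased" : PP/NP

S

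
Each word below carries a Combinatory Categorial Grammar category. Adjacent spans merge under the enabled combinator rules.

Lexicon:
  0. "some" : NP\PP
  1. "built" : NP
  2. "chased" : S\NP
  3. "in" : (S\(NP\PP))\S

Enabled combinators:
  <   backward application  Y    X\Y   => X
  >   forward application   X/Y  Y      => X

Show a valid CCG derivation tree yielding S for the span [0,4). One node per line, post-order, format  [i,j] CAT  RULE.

[0,4] S   <
  [0,1] "some" : NP\PP
  [1,4] S\(NP\PP)   <
    [1,3] S   <
      [1,2] "built" : NP
      [2,3] "chased" : S\NP
    [3,4] "in" : (S\(NP\PP))\S

[0,1] NP\PP  lex  "some"
[1,2] NP  lex  "built"
[2,3] S\NP  lex  "chased"
[1,3] S  <  k=2
[3,4] (S\(NP\PP))\S  lex  "in"
[1,4] S\(NP\PP)  <  k=3
[0,4] S  <  k=1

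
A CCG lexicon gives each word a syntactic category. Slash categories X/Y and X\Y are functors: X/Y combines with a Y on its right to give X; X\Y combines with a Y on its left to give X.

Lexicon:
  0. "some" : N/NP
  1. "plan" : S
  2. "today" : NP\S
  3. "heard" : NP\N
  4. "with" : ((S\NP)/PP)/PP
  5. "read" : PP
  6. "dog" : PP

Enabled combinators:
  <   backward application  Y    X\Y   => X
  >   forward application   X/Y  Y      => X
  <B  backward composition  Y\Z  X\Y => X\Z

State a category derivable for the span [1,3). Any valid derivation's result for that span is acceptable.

NP

[0,7] S   <
  [0,3] N   >
    [0,1] "some" : N/NP
    [1,3] NP   <
      [1,2] "plan" : S
      [2,3] "today" : NP\S
  [3,7] S\N   <B
    [3,4] "heard" : NP\N
    [4,7] S\NP   >
      [4,6] (S\NP)/PP   >
        [4,5] "with" : ((S\NP)/PP)/PP
        [5,6] "read" : PP
      [6,7] "dog" : PP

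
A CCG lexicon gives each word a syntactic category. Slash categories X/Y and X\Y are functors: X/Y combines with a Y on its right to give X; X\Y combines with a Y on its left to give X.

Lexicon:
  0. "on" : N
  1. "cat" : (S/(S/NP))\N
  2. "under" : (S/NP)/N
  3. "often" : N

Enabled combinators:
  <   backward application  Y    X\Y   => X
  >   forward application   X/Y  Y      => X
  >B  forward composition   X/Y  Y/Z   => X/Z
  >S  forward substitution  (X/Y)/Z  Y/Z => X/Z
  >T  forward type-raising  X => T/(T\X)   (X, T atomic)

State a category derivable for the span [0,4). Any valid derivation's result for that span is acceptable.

S

[0,4] S   >
  [0,3] S/N   >B
    [0,2] S/(S/NP)   <
      [0,1] "on" : N
      [1,2] "cat" : (S/(S/NP))\N
    [2,3] "under" : (S/NP)/N
  [3,4] "often" : N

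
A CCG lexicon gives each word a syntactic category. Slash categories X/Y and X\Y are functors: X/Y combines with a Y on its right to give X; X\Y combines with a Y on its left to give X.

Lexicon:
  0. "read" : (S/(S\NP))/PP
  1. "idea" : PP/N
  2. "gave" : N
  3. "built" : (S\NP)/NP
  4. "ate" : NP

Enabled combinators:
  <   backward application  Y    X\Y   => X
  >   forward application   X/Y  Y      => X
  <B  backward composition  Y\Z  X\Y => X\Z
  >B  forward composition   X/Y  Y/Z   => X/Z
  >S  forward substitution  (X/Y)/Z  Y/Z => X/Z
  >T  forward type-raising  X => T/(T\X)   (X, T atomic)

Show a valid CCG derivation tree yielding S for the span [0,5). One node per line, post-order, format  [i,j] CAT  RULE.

[0,1] (S/(S\NP))/PP  lex  "read"
[1,2] PP/N  lex  "idea"
[2,3] N  lex  "gave"
[1,3] PP  >  k=2
[0,3] S/(S\NP)  >  k=1
[3,4] (S\NP)/NP  lex  "built"
[4,5] NP  lex  "ate"
[3,5] S\NP  >  k=4
[0,5] S  >  k=3

[0,5] S   >
  [0,3] S/(S\NP)   >
    [0,1] "read" : (S/(S\NP))/PP
    [1,3] PP   >
      [1,2] "idea" : PP/N
      [2,3] "gave" : N
  [3,5] S\NP   >
    [3,4] "built" : (S\NP)/NP
    [4,5] "ate" : NP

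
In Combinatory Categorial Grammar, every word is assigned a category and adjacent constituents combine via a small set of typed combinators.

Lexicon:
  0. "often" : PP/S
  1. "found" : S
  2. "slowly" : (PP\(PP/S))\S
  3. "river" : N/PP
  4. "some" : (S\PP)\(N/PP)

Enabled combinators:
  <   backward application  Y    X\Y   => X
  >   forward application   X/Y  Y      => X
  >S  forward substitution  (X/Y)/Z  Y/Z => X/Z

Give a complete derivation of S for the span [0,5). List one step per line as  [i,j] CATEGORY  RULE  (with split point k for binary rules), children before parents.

[0,5] S   <
  [0,3] PP   <
    [0,1] "often" : PP/S
    [1,3] PP\(PP/S)   <
      [1,2] "found" : S
      [2,3] "slowly" : (PP\(PP/S))\S
  [3,5] S\PP   <
    [3,4] "river" : N/PP
    [4,5] "some" : (S\PP)\(N/PP)

[0,1] PP/S  lex  "often"
[1,2] S  lex  "found"
[2,3] (PP\(PP/S))\S  lex  "slowly"
[1,3] PP\(PP/S)  <  k=2
[0,3] PP  <  k=1
[3,4] N/PP  lex  "river"
[4,5] (S\PP)\(N/PP)  lex  "some"
[3,5] S\PP  <  k=4
[0,5] S  <  k=3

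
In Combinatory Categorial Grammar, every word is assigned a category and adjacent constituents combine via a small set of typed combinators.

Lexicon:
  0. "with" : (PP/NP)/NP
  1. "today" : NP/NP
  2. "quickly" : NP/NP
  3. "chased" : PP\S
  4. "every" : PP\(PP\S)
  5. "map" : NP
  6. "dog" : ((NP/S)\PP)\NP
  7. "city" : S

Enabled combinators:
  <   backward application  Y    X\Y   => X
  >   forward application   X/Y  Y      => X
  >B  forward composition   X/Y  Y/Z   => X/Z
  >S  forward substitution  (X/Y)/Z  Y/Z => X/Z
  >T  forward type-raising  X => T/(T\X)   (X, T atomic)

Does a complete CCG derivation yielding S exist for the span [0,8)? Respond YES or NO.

NO

(PP/NP)/NP NP/NP NP/NP PP\S PP\(PP\S) NP ((NP/S)\PP)\NP S
CKY chart[0,8] = {(PP/NP)/(NP\NP), (PP/NP)/(S\S), N/(N\PP), NP/(NP\PP), PP, PP/(NP\NP), PP/(PP\PP), PP/(S\S), PP/NP, S/(S\PP)}; S ∉ chart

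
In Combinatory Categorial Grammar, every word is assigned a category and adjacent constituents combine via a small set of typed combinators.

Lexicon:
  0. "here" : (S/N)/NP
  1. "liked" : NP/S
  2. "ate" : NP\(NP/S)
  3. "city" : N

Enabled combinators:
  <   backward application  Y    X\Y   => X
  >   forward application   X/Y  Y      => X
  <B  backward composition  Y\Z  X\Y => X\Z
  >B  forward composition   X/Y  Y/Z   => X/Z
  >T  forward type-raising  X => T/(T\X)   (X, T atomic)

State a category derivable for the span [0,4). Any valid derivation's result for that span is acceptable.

[0,4] S   >
  [0,3] S/N   >
    [0,1] "here" : (S/N)/NP
    [1,3] NP   <
      [1,2] "liked" : NP/S
      [2,3] "ate" : NP\(NP/S)
  [3,4] "city" : N

S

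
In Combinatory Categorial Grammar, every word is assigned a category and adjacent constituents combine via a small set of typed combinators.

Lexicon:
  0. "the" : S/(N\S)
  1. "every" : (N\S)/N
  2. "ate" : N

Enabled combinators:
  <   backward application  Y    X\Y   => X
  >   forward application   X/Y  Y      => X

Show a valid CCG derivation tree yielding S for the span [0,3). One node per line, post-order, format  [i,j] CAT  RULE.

[0,1] S/(N\S)  lex  "the"
[1,2] (N\S)/N  lex  "every"
[2,3] N  lex  "ate"
[1,3] N\S  >  k=2
[0,3] S  >  k=1

[0,3] S   >
  [0,1] "the" : S/(N\S)
  [1,3] N\S   >
    [1,2] "every" : (N\S)/N
    [2,3] "ate" : N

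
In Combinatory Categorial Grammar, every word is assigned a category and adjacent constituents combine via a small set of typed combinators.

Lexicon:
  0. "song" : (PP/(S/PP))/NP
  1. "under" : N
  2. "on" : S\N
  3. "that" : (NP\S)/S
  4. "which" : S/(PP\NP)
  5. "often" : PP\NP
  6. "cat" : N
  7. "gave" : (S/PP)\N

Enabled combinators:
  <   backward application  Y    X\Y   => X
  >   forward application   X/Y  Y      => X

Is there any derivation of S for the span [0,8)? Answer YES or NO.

(PP/(S/PP))/NP N S\N (NP\S)/S S/(PP\NP) PP\NP N (S/PP)\N
CKY chart[0,8] = {PP}; S ∉ chart

NO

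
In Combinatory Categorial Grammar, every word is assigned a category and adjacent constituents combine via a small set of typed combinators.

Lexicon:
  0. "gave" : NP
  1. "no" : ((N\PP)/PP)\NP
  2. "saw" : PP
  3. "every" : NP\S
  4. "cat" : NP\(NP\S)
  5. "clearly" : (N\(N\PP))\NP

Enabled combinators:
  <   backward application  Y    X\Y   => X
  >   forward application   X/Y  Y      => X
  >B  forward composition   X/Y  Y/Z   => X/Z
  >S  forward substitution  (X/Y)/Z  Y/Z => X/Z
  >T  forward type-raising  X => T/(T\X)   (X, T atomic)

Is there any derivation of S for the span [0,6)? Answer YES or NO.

NP ((N\PP)/PP)\NP PP NP\S NP\(NP\S) (N\(N\PP))\NP
CKY chart[0,6] = {N, N/(N\N), NP/(NP\N), PP/(PP\N), S/(S\N)}; S ∉ chart

NO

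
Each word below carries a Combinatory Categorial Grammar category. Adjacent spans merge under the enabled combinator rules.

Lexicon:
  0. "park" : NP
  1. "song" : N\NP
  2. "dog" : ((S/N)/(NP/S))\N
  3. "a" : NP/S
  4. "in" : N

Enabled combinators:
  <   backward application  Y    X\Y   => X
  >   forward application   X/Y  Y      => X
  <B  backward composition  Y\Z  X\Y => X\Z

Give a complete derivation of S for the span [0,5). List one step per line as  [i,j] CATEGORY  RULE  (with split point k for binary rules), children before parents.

[0,5] S   >
  [0,4] S/N   >
    [0,3] (S/N)/(NP/S)   <
      [0,2] N   <
        [0,1] "park" : NP
        [1,2] "song" : N\NP
      [2,3] "dog" : ((S/N)/(NP/S))\N
    [3,4] "a" : NP/S
  [4,5] "in" : N

[0,1] NP  lex  "park"
[1,2] N\NP  lex  "song"
[0,2] N  <  k=1
[2,3] ((S/N)/(NP/S))\N  lex  "dog"
[0,3] (S/N)/(NP/S)  <  k=2
[3,4] NP/S  lex  "a"
[0,4] S/N  >  k=3
[4,5] N  lex  "in"
[0,5] S  >  k=4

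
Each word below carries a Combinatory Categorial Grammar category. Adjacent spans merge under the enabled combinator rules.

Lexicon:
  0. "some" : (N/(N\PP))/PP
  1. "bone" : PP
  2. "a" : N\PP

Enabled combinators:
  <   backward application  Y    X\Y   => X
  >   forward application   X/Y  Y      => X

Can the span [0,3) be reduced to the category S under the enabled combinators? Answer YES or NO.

NO

(N/(N\PP))/PP PP N\PP
CKY chart[0,3] = {N}; S ∉ chart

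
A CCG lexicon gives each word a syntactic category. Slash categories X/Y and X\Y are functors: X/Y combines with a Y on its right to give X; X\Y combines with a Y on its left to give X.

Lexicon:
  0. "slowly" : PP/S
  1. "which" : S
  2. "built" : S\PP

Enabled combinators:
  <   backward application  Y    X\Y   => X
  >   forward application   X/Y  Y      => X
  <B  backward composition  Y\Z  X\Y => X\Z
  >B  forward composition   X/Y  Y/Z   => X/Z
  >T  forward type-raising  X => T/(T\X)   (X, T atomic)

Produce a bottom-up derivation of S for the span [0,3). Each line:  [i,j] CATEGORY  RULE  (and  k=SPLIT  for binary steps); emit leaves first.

[0,3] S   <
  [0,2] PP   >
    [0,1] "slowly" : PP/S
    [1,2] "which" : S
  [2,3] "built" : S\PP

[0,1] PP/S  lex  "slowly"
[1,2] S  lex  "which"
[0,2] PP  >  k=1
[2,3] S\PP  lex  "built"
[0,3] S  <  k=2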